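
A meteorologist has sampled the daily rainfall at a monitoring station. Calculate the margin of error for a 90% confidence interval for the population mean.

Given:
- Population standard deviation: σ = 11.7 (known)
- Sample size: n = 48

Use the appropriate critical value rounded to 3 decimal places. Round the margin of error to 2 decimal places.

The population standard deviation σ is known, so use the z-interval margin of error formula.

For 90% confidence, z* = 1.645 (from standard normal table)

Margin of error formula for z-interval: E = z* × σ/√n

E = 1.645 × 11.7/√48
  = 1.645 × 1.688750
  = 2.7780

Rounded to 2 decimal places:

2.78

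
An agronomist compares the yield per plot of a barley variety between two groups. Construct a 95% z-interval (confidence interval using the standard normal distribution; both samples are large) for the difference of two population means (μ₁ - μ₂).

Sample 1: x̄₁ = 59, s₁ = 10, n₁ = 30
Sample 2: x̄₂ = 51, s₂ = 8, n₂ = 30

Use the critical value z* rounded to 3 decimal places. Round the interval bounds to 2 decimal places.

Both samples are large (n₁ = 30 ≥ 30, n₂ = 30 ≥ 30), so a z-interval for the difference of means applies.

Point estimate: x̄₁ - x̄₂ = 59 - 51 = 8

Standard error: SE = √(s₁²/n₁ + s₂²/n₂)
= √(10²/30 + 8²/30)
= √(3.333333 + 2.133333)
= 2.338090

For 95% confidence, z* = 1.96 (from standard normal table)
Margin of error: E = z* × SE = 1.96 × 2.338090 = 4.5827

Z-interval: (x̄₁ - x̄₂) ± E = 8 ± 4.5827 = (3.4173, 12.5827)

Rounded to 2 decimal places:

(3.42, 12.58)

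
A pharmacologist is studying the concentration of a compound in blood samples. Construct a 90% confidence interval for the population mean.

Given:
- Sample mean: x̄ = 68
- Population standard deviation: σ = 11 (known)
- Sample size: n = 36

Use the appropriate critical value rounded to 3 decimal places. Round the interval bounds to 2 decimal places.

The population standard deviation σ is known, so use a z-interval (standard normal critical value).

For 90% confidence, z* = 1.645 (from standard normal table)

Standard error: SE = σ/√n = 11/√36 = 1.833333

Margin of error: E = z* × SE = 1.645 × 1.833333 = 3.0158

Z-interval: x̄ ± E = 68 ± 3.0158 = (64.9842, 71.0158)

Rounded to 2 decimal places:

(64.98, 71.02)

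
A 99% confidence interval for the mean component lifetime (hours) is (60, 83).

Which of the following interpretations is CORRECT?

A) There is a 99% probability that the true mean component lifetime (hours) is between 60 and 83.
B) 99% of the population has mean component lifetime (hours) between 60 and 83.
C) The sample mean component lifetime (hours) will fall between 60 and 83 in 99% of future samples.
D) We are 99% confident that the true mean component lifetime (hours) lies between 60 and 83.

A confidence interval represents our confidence in the procedure, not a probability statement about the parameter.

Key concept: If we repeated this sampling process many times and computed a 99% CI each time, about 99% of those intervals would contain the true population parameter.

For this specific interval (60, 83):
- Midpoint (point estimate): 71.5
- Margin of error: 11.5

The correct interpretation is the one stating confidence that the true parameter lies in the interval — option D.

D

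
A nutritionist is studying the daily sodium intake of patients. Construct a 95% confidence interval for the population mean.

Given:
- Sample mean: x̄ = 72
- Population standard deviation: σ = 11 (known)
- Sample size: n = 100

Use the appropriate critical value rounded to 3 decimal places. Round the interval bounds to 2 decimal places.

The population standard deviation σ is known, so use a z-interval (standard normal critical value).

For 95% confidence, z* = 1.96 (from standard normal table)

Standard error: SE = σ/√n = 11/√100 = 1.100000

Margin of error: E = z* × SE = 1.96 × 1.100000 = 2.1560

Z-interval: x̄ ± E = 72 ± 2.1560 = (69.8440, 74.1560)

Rounded to 2 decimal places:

(69.84, 74.16)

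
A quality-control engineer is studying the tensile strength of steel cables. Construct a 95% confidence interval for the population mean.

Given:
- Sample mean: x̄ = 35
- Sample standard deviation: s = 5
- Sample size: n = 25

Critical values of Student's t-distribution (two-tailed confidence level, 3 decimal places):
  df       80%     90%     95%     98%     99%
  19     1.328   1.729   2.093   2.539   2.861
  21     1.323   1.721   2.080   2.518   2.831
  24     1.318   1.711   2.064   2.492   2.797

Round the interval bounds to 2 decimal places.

The population standard deviation σ is unknown (only the sample standard deviation s is given), so use a t-interval with df = n - 1 = 25 - 1 = 24.

For 95% confidence with df = 24, t* = 2.064 (from t-table)

Standard error: SE = s/√n = 5/√25 = 1.000000

Margin of error: E = t* × SE = 2.064 × 1.000000 = 2.0640

T-interval: x̄ ± E = 35 ± 2.0640 = (32.9360, 37.0640)

Rounded to 2 decimal places:

(32.94, 37.06)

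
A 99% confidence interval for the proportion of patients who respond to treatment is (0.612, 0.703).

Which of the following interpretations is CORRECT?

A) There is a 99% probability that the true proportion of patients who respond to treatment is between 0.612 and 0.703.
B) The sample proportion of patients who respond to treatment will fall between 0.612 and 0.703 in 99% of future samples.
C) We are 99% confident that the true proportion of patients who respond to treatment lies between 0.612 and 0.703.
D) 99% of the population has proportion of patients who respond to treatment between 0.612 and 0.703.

A confidence interval represents our confidence in the procedure, not a probability statement about the parameter.

Key concept: If we repeated this sampling process many times and computed a 99% CI each time, about 99% of those intervals would contain the true population parameter.

For this specific interval (0.612, 0.703):
- Midpoint (point estimate): 0.6575
- Margin of error: 0.0455

The correct interpretation is the one stating confidence that the true parameter lies in the interval — option C.

C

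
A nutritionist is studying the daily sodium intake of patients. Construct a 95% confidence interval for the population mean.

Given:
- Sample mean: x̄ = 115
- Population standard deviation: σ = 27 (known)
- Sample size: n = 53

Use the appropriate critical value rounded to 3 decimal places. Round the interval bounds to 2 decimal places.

The population standard deviation σ is known, so use a z-interval (standard normal critical value).

For 95% confidence, z* = 1.96 (from standard normal table)

Standard error: SE = σ/√n = 27/√53 = 3.708735

Margin of error: E = z* × SE = 1.96 × 3.708735 = 7.2691

Z-interval: x̄ ± E = 115 ± 7.2691 = (107.7309, 122.2691)

Rounded to 2 decimal places:

(107.73, 122.27)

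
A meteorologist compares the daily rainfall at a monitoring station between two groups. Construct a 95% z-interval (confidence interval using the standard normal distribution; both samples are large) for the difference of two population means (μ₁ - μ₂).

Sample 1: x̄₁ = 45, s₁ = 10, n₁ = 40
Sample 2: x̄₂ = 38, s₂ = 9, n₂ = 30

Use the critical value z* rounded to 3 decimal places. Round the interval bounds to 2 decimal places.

Both samples are large (n₁ = 40 ≥ 30, n₂ = 30 ≥ 30), so a z-interval for the difference of means applies.

Point estimate: x̄₁ - x̄₂ = 45 - 38 = 7

Standard error: SE = √(s₁²/n₁ + s₂²/n₂)
= √(10²/40 + 9²/30)
= √(2.500000 + 2.700000)
= 2.280351

For 95% confidence, z* = 1.96 (from standard normal table)
Margin of error: E = z* × SE = 1.96 × 2.280351 = 4.4695

Z-interval: (x̄₁ - x̄₂) ± E = 7 ± 4.4695 = (2.5305, 11.4695)

Rounded to 2 decimal places:

(2.53, 11.47)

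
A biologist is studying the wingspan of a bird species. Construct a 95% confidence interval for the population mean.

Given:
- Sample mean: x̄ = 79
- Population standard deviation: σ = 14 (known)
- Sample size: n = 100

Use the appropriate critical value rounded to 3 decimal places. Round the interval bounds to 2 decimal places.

The population standard deviation σ is known, so use a z-interval (standard normal critical value).

For 95% confidence, z* = 1.96 (from standard normal table)

Standard error: SE = σ/√n = 14/√100 = 1.400000

Margin of error: E = z* × SE = 1.96 × 1.400000 = 2.7440

Z-interval: x̄ ± E = 79 ± 2.7440 = (76.2560, 81.7440)

Rounded to 2 decimal places:

(76.26, 81.74)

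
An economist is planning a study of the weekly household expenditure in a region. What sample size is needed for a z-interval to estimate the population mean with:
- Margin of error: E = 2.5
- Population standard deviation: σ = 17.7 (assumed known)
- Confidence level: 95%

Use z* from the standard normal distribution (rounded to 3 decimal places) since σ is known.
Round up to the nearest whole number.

Using z* since population σ is known (z-interval formula).

For 95% confidence, z* = 1.96 (from standard normal table)

Sample size formula for z-interval: n = (z*σ/E)²

n = (1.96 × 17.7 / 2.5)²
  = (13.876800)²
  = 192.5656

Round up to the nearest whole number: n = 193

193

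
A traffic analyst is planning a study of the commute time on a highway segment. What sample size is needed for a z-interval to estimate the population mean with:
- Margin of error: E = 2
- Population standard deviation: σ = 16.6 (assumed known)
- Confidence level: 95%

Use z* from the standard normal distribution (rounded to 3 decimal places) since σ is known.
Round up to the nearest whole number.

Using z* since population σ is known (z-interval formula).

For 95% confidence, z* = 1.96 (from standard normal table)

Sample size formula for z-interval: n = (z*σ/E)²

n = (1.96 × 16.6 / 2)²
  = (16.268000)²
  = 264.6478

Round up to the nearest whole number: n = 265

265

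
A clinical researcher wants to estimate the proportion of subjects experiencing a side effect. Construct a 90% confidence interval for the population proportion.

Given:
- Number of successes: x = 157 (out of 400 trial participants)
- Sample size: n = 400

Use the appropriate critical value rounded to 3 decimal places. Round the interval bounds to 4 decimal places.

Sample proportion: p̂ = 157/400 = 0.392500

Check conditions for normal approximation:
  np̂ = 157 ≥ 10 ✓
  n(1-p̂) = 243 ≥ 10 ✓

The sample is large enough, so use a z-interval (normal approximation) for the proportion.

For 90% confidence, z* = 1.645 (from standard normal table)

Standard error: SE = √(p̂(1-p̂)/n) = √(0.392500×0.607500/400) = 0.02441535

Margin of error: E = z* × SE = 1.645 × 0.02441535 = 0.040163

Z-interval: p̂ ± E = 0.392500 ± 0.040163 = (0.352337, 0.432663)

Rounded to 4 decimal places:

(0.3523, 0.4327)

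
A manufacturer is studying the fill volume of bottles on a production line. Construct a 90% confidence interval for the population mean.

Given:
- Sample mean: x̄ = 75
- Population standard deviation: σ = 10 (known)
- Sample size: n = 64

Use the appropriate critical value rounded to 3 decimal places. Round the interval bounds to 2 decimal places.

The population standard deviation σ is known, so use a z-interval (standard normal critical value).

For 90% confidence, z* = 1.645 (from standard normal table)

Standard error: SE = σ/√n = 10/√64 = 1.250000

Margin of error: E = z* × SE = 1.645 × 1.250000 = 2.0562

Z-interval: x̄ ± E = 75 ± 2.0562 = (72.9437, 77.0563)

Rounded to 2 decimal places:

(72.94, 77.06)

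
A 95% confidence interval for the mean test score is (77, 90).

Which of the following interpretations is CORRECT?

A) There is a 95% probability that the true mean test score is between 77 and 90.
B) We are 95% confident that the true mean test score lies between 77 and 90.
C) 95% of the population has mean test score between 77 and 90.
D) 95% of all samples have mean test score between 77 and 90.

A confidence interval represents our confidence in the procedure, not a probability statement about the parameter.

Key concept: If we repeated this sampling process many times and computed a 95% CI each time, about 95% of those intervals would contain the true population parameter.

For this specific interval (77, 90):
- Midpoint (point estimate): 83.5
- Margin of error: 6.5

The correct interpretation is the one stating confidence that the true parameter lies in the interval — option B.

B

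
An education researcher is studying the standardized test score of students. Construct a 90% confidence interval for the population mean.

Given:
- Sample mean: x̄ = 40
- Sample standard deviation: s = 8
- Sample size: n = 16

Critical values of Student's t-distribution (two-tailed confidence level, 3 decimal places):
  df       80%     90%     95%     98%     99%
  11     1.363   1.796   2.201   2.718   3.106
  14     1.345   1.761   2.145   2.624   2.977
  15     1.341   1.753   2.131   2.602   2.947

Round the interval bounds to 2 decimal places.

The population standard deviation σ is unknown (only the sample standard deviation s is given), so use a t-interval with df = n - 1 = 16 - 1 = 15.

For 90% confidence with df = 15, t* = 1.753 (from t-table)

Standard error: SE = s/√n = 8/√16 = 2.000000

Margin of error: E = t* × SE = 1.753 × 2.000000 = 3.5060

T-interval: x̄ ± E = 40 ± 3.5060 = (36.4940, 43.5060)

Rounded to 2 decimal places:

(36.49, 43.51)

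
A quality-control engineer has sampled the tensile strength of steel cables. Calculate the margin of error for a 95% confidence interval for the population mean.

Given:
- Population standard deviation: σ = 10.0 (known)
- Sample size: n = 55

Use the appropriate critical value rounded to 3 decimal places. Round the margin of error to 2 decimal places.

The population standard deviation σ is known, so use the z-interval margin of error formula.

For 95% confidence, z* = 1.96 (from standard normal table)

Margin of error formula for z-interval: E = z* × σ/√n

E = 1.96 × 10.0/√55
  = 1.96 × 1.348400
  = 2.6429

Rounded to 2 decimal places:

2.64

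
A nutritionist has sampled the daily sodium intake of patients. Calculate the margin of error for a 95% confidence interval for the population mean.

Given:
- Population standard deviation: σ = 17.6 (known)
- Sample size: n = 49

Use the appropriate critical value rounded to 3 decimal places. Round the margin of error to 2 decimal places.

The population standard deviation σ is known, so use the z-interval margin of error formula.

For 95% confidence, z* = 1.96 (from standard normal table)

Margin of error formula for z-interval: E = z* × σ/√n

E = 1.96 × 17.6/√49
  = 1.96 × 2.514286
  = 4.9280

Rounded to 2 decimal places:

4.93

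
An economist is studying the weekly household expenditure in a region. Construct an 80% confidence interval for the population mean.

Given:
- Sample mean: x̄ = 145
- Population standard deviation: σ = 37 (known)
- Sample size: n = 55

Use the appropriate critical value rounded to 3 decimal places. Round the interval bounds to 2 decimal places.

The population standard deviation σ is known, so use a z-interval (standard normal critical value).

For 80% confidence, z* = 1.282 (from standard normal table)

Standard error: SE = σ/√n = 37/√55 = 4.989079

Margin of error: E = z* × SE = 1.282 × 4.989079 = 6.3960

Z-interval: x̄ ± E = 145 ± 6.3960 = (138.6040, 151.3960)

Rounded to 2 decimal places:

(138.60, 151.40)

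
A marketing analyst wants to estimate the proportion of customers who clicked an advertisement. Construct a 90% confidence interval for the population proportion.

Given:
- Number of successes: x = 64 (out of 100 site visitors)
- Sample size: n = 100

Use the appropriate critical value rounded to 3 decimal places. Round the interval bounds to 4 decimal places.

Sample proportion: p̂ = 64/100 = 0.640000

Check conditions for normal approximation:
  np̂ = 64 ≥ 10 ✓
  n(1-p̂) = 36 ≥ 10 ✓

The sample is large enough, so use a z-interval (normal approximation) for the proportion.

For 90% confidence, z* = 1.645 (from standard normal table)

Standard error: SE = √(p̂(1-p̂)/n) = √(0.640000×0.360000/100) = 0.04800000

Margin of error: E = z* × SE = 1.645 × 0.04800000 = 0.078960

Z-interval: p̂ ± E = 0.640000 ± 0.078960 = (0.561040, 0.718960)

Rounded to 4 decimal places:

(0.5610, 0.7190)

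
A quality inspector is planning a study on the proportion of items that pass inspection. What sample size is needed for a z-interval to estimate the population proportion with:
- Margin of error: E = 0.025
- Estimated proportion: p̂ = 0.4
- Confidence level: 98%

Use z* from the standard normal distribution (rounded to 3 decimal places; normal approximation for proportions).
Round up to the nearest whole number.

Using z* for proportion z-interval (normal approximation).

For 98% confidence, z* = 2.326 (from standard normal table)

Sample size formula for proportion z-interval: n = z*²p̂(1-p̂)/E²

n = 2.326² × 0.4 × 0.6 / 0.025²
  = 5.410276 × 0.24 / 0.000625
  = 2077.5460

Round up to the nearest whole number: n = 2078

2078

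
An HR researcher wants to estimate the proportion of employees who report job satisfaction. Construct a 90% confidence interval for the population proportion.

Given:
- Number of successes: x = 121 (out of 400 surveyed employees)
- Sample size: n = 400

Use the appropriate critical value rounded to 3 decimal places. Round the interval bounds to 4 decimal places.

Sample proportion: p̂ = 121/400 = 0.302500

Check conditions for normal approximation:
  np̂ = 121 ≥ 10 ✓
  n(1-p̂) = 279 ≥ 10 ✓

The sample is large enough, so use a z-interval (normal approximation) for the proportion.

For 90% confidence, z* = 1.645 (from standard normal table)

Standard error: SE = √(p̂(1-p̂)/n) = √(0.302500×0.697500/400) = 0.02296703

Margin of error: E = z* × SE = 1.645 × 0.02296703 = 0.037781

Z-interval: p̂ ± E = 0.302500 ± 0.037781 = (0.264719, 0.340281)

Rounded to 4 decimal places:

(0.2647, 0.3403)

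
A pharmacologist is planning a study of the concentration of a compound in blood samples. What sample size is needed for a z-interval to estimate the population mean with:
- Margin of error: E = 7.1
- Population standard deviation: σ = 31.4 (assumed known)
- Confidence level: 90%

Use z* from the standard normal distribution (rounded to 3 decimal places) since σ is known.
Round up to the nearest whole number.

Using z* since population σ is known (z-interval formula).

For 90% confidence, z* = 1.645 (from standard normal table)

Sample size formula for z-interval: n = (z*σ/E)²

n = (1.645 × 31.4 / 7.1)²
  = (7.275070)²
  = 52.9266

Round up to the nearest whole number: n = 53

53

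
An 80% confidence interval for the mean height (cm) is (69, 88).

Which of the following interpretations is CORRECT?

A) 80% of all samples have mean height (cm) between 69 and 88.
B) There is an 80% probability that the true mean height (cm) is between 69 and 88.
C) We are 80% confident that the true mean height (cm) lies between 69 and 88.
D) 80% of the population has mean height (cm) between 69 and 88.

A confidence interval represents our confidence in the procedure, not a probability statement about the parameter.

Key concept: If we repeated this sampling process many times and computed an 80% CI each time, about 80% of those intervals would contain the true population parameter.

For this specific interval (69, 88):
- Midpoint (point estimate): 78.5
- Margin of error: 9.5

The correct interpretation is the one stating confidence that the true parameter lies in the interval — option C.

C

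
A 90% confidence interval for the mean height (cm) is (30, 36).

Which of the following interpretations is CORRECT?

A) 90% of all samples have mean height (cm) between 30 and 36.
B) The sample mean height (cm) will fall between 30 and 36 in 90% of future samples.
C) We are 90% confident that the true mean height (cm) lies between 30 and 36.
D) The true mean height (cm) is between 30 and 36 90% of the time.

A confidence interval represents our confidence in the procedure, not a probability statement about the parameter.

Key concept: If we repeated this sampling process many times and computed a 90% CI each time, about 90% of those intervals would contain the true population parameter.

For this specific interval (30, 36):
- Midpoint (point estimate): 33
- Margin of error: 3

The correct interpretation is the one stating confidence that the true parameter lies in the interval — option C.

C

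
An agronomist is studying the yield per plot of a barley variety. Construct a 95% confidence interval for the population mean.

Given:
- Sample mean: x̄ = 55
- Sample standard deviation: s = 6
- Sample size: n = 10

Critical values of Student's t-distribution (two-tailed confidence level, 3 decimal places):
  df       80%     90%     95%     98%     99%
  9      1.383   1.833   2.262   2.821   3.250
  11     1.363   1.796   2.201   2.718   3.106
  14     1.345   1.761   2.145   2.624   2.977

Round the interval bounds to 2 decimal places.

The population standard deviation σ is unknown (only the sample standard deviation s is given), so use a t-interval with df = n - 1 = 10 - 1 = 9.

For 95% confidence with df = 9, t* = 2.262 (from t-table)

Standard error: SE = s/√n = 6/√10 = 1.897367

Margin of error: E = t* × SE = 2.262 × 1.897367 = 4.2918

T-interval: x̄ ± E = 55 ± 4.2918 = (50.7082, 59.2918)

Rounded to 2 decimal places:

(50.71, 59.29)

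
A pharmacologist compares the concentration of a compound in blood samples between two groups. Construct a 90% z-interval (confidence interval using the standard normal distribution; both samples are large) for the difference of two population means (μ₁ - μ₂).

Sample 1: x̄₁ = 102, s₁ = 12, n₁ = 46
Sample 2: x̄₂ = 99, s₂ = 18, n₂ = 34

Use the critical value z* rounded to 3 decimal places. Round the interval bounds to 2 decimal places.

Both samples are large (n₁ = 46 ≥ 30, n₂ = 34 ≥ 30), so a z-interval for the difference of means applies.

Point estimate: x̄₁ - x̄₂ = 102 - 99 = 3

Standard error: SE = √(s₁²/n₁ + s₂²/n₂)
= √(12²/46 + 18²/34)
= √(3.130435 + 9.529412)
= 3.558068

For 90% confidence, z* = 1.645 (from standard normal table)
Margin of error: E = z* × SE = 1.645 × 3.558068 = 5.8530

Z-interval: (x̄₁ - x̄₂) ± E = 3 ± 5.8530 = (-2.8530, 8.8530)

Rounded to 2 decimal places:

(-2.85, 8.85)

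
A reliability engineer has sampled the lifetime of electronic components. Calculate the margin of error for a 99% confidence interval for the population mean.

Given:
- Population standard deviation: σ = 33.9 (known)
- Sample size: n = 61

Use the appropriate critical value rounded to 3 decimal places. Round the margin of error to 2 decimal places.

The population standard deviation σ is known, so use the z-interval margin of error formula.

For 99% confidence, z* = 2.576 (from standard normal table)

Margin of error formula for z-interval: E = z* × σ/√n

E = 2.576 × 33.9/√61
  = 2.576 × 4.340450
  = 11.1810

Rounded to 2 decimal places:

11.18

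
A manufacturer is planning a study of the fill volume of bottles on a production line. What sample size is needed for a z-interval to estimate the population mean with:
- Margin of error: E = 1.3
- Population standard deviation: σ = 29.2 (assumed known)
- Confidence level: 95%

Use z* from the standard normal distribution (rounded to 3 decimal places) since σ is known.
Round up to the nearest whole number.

Using z* since population σ is known (z-interval formula).

For 95% confidence, z* = 1.96 (from standard normal table)

Sample size formula for z-interval: n = (z*σ/E)²

n = (1.96 × 29.2 / 1.3)²
  = (44.024615)²
  = 1938.1668

Round up to the nearest whole number: n = 1939

1939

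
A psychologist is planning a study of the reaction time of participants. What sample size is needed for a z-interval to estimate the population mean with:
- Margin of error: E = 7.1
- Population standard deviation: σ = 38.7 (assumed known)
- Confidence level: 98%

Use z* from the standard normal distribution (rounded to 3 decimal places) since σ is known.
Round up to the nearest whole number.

Using z* since population σ is known (z-interval formula).

For 98% confidence, z* = 2.326 (from standard normal table)

Sample size formula for z-interval: n = (z*σ/E)²

n = (2.326 × 38.7 / 7.1)²
  = (12.678338)²
  = 160.7403

Round up to the nearest whole number: n = 161

161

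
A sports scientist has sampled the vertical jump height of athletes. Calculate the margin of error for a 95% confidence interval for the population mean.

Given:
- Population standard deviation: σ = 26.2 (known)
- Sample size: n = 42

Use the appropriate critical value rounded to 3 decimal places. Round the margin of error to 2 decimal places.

The population standard deviation σ is known, so use the z-interval margin of error formula.

For 95% confidence, z* = 1.96 (from standard normal table)

Margin of error formula for z-interval: E = z* × σ/√n

E = 1.96 × 26.2/√42
  = 1.96 × 4.042748
  = 7.9238

Rounded to 2 decimal places:

7.92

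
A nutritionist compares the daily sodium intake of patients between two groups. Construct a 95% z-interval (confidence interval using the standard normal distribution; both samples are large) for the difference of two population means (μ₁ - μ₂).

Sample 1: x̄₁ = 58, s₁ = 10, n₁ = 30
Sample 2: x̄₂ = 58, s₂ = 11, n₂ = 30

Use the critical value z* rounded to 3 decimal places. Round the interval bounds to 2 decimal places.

Both samples are large (n₁ = 30 ≥ 30, n₂ = 30 ≥ 30), so a z-interval for the difference of means applies.

Point estimate: x̄₁ - x̄₂ = 58 - 58 = 0

Standard error: SE = √(s₁²/n₁ + s₂²/n₂)
= √(10²/30 + 11²/30)
= √(3.333333 + 4.033333)
= 2.714160

For 95% confidence, z* = 1.96 (from standard normal table)
Margin of error: E = z* × SE = 1.96 × 2.714160 = 5.3198

Z-interval: (x̄₁ - x̄₂) ± E = 0 ± 5.3198 = (-5.3198, 5.3198)

Rounded to 2 decimal places:

(-5.32, 5.32)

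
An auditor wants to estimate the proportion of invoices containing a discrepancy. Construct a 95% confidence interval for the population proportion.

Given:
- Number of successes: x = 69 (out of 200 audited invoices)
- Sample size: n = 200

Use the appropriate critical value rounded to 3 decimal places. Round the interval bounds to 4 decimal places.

Sample proportion: p̂ = 69/200 = 0.345000

Check conditions for normal approximation:
  np̂ = 69 ≥ 10 ✓
  n(1-p̂) = 131 ≥ 10 ✓

The sample is large enough, so use a z-interval (normal approximation) for the proportion.

For 95% confidence, z* = 1.96 (from standard normal table)

Standard error: SE = √(p̂(1-p̂)/n) = √(0.345000×0.655000/200) = 0.03361361

Margin of error: E = z* × SE = 1.96 × 0.03361361 = 0.065883

Z-interval: p̂ ± E = 0.345000 ± 0.065883 = (0.279117, 0.410883)

Rounded to 4 decimal places:

(0.2791, 0.4109)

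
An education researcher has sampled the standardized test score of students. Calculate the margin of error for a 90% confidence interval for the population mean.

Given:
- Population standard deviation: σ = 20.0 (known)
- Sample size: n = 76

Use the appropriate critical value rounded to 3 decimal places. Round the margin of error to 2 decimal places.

The population standard deviation σ is known, so use the z-interval margin of error formula.

For 90% confidence, z* = 1.645 (from standard normal table)

Margin of error formula for z-interval: E = z* × σ/√n

E = 1.645 × 20.0/√76
  = 1.645 × 2.294157
  = 3.7739

Rounded to 2 decimal places:

3.77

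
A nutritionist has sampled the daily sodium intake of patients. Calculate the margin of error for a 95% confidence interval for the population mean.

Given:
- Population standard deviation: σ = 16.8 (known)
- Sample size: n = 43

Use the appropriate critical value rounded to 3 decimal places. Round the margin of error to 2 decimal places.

The population standard deviation σ is known, so use the z-interval margin of error formula.

For 95% confidence, z* = 1.96 (from standard normal table)

Margin of error formula for z-interval: E = z* × σ/√n

E = 1.96 × 16.8/√43
  = 1.96 × 2.561976
  = 5.0215

Rounded to 2 decimal places:

5.02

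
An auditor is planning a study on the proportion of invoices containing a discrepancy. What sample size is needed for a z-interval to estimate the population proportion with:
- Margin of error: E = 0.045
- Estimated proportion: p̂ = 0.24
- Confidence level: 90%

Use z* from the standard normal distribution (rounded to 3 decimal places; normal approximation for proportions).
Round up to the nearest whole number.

Using z* for proportion z-interval (normal approximation).

For 90% confidence, z* = 1.645 (from standard normal table)

Sample size formula for proportion z-interval: n = z*²p̂(1-p̂)/E²

n = 1.645² × 0.24 × 0.76 / 0.045²
  = 2.706025 × 0.1824 / 0.002025
  = 243.7427

Round up to the nearest whole number: n = 244

244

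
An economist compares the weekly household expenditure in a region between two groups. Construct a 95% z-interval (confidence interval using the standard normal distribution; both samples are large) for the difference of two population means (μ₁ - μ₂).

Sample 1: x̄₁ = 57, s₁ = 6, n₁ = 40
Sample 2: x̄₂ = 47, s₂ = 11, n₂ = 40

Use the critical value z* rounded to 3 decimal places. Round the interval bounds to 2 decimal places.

Both samples are large (n₁ = 40 ≥ 30, n₂ = 40 ≥ 30), so a z-interval for the difference of means applies.

Point estimate: x̄₁ - x̄₂ = 57 - 47 = 10

Standard error: SE = √(s₁²/n₁ + s₂²/n₂)
= √(6²/40 + 11²/40)
= √(0.900000 + 3.025000)
= 1.981161

For 95% confidence, z* = 1.96 (from standard normal table)
Margin of error: E = z* × SE = 1.96 × 1.981161 = 3.8831

Z-interval: (x̄₁ - x̄₂) ± E = 10 ± 3.8831 = (6.1169, 13.8831)

Rounded to 2 decimal places:

(6.12, 13.88)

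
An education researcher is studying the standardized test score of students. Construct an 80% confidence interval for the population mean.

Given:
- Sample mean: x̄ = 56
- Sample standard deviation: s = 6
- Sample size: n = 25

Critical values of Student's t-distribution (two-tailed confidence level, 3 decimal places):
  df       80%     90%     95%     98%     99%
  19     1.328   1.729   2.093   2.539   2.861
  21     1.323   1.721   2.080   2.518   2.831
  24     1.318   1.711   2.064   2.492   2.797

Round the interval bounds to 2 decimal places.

The population standard deviation σ is unknown (only the sample standard deviation s is given), so use a t-interval with df = n - 1 = 25 - 1 = 24.

For 80% confidence with df = 24, t* = 1.318 (from t-table)

Standard error: SE = s/√n = 6/√25 = 1.200000

Margin of error: E = t* × SE = 1.318 × 1.200000 = 1.5816

T-interval: x̄ ± E = 56 ± 1.5816 = (54.4184, 57.5816)

Rounded to 2 decimal places:

(54.42, 57.58)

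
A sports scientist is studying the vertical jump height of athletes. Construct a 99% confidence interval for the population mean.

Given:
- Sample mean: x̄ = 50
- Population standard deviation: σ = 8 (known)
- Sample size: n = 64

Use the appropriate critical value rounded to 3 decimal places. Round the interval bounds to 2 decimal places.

The population standard deviation σ is known, so use a z-interval (standard normal critical value).

For 99% confidence, z* = 2.576 (from standard normal table)

Standard error: SE = σ/√n = 8/√64 = 1.000000

Margin of error: E = z* × SE = 2.576 × 1.000000 = 2.5760

Z-interval: x̄ ± E = 50 ± 2.5760 = (47.4240, 52.5760)

Rounded to 2 decimal places:

(47.42, 52.58)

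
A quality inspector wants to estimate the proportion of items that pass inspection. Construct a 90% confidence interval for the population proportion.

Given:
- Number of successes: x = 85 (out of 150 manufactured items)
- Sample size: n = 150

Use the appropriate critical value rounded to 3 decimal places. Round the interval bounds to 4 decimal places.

Sample proportion: p̂ = 85/150 = 0.566667

Check conditions for normal approximation:
  np̂ = 85 ≥ 10 ✓
  n(1-p̂) = 65 ≥ 10 ✓

The sample is large enough, so use a z-interval (normal approximation) for the proportion.

For 90% confidence, z* = 1.645 (from standard normal table)

Standard error: SE = √(p̂(1-p̂)/n) = √(0.566667×0.433333/150) = 0.04046031

Margin of error: E = z* × SE = 1.645 × 0.04046031 = 0.066557

Z-interval: p̂ ± E = 0.566667 ± 0.066557 = (0.500109, 0.633224)

Rounded to 4 decimal places:

(0.5001, 0.6332)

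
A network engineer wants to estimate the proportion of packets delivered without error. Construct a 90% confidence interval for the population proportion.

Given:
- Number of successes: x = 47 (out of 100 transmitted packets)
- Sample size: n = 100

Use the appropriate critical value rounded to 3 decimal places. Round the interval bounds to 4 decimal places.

Sample proportion: p̂ = 47/100 = 0.470000

Check conditions for normal approximation:
  np̂ = 47 ≥ 10 ✓
  n(1-p̂) = 53 ≥ 10 ✓

The sample is large enough, so use a z-interval (normal approximation) for the proportion.

For 90% confidence, z* = 1.645 (from standard normal table)

Standard error: SE = √(p̂(1-p̂)/n) = √(0.470000×0.530000/100) = 0.04990992

Margin of error: E = z* × SE = 1.645 × 0.04990992 = 0.082102

Z-interval: p̂ ± E = 0.470000 ± 0.082102 = (0.387898, 0.552102)

Rounded to 4 decimal places:

(0.3879, 0.5521)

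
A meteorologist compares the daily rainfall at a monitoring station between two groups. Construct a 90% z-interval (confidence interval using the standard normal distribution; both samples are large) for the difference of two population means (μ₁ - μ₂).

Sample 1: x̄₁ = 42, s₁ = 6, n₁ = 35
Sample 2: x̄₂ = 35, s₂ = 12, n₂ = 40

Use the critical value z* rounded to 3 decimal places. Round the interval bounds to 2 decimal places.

Both samples are large (n₁ = 35 ≥ 30, n₂ = 40 ≥ 30), so a z-interval for the difference of means applies.

Point estimate: x̄₁ - x̄₂ = 42 - 35 = 7

Standard error: SE = √(s₁²/n₁ + s₂²/n₂)
= √(6²/35 + 12²/40)
= √(1.028571 + 3.600000)
= 2.151411

For 90% confidence, z* = 1.645 (from standard normal table)
Margin of error: E = z* × SE = 1.645 × 2.151411 = 3.5391

Z-interval: (x̄₁ - x̄₂) ± E = 7 ± 3.5391 = (3.4609, 10.5391)

Rounded to 2 decimal places:

(3.46, 10.54)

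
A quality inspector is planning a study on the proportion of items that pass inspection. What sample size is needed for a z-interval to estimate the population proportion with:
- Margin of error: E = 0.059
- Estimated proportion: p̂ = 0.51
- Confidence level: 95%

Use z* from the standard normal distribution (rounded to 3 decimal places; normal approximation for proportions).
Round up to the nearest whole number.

Using z* for proportion z-interval (normal approximation).

For 95% confidence, z* = 1.96 (from standard normal table)

Sample size formula for proportion z-interval: n = z*²p̂(1-p̂)/E²

n = 1.96² × 0.51 × 0.49 / 0.059²
  = 3.8416 × 0.2499 / 0.003481
  = 275.7874

Round up to the nearest whole number: n = 276

276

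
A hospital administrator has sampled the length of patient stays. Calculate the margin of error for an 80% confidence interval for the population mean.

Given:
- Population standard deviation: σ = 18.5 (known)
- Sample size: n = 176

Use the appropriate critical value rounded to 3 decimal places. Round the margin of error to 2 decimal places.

The population standard deviation σ is known, so use the z-interval margin of error formula.

For 80% confidence, z* = 1.282 (from standard normal table)

Margin of error formula for z-interval: E = z* × σ/√n

E = 1.282 × 18.5/√176
  = 1.282 × 1.394490
  = 1.7877

Rounded to 2 decimal places:

1.79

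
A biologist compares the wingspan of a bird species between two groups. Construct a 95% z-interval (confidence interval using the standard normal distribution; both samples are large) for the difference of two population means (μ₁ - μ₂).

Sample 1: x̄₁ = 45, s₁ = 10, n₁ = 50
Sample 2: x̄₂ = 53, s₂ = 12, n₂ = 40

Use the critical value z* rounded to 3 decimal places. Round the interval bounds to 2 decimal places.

Both samples are large (n₁ = 50 ≥ 30, n₂ = 40 ≥ 30), so a z-interval for the difference of means applies.

Point estimate: x̄₁ - x̄₂ = 45 - 53 = -8

Standard error: SE = √(s₁²/n₁ + s₂²/n₂)
= √(10²/50 + 12²/40)
= √(2.000000 + 3.600000)
= 2.366432

For 95% confidence, z* = 1.96 (from standard normal table)
Margin of error: E = z* × SE = 1.96 × 2.366432 = 4.6382

Z-interval: (x̄₁ - x̄₂) ± E = -8 ± 4.6382 = (-12.6382, -3.3618)

Rounded to 2 decimal places:

(-12.64, -3.36)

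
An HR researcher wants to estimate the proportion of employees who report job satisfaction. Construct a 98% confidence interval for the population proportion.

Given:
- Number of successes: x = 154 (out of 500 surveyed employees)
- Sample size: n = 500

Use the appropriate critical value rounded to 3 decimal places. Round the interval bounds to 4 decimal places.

Sample proportion: p̂ = 154/500 = 0.308000

Check conditions for normal approximation:
  np̂ = 154 ≥ 10 ✓
  n(1-p̂) = 346 ≥ 10 ✓

The sample is large enough, so use a z-interval (normal approximation) for the proportion.

For 98% confidence, z* = 2.326 (from standard normal table)

Standard error: SE = √(p̂(1-p̂)/n) = √(0.308000×0.692000/500) = 0.02064636

Margin of error: E = z* × SE = 2.326 × 0.02064636 = 0.048023

Z-interval: p̂ ± E = 0.308000 ± 0.048023 = (0.259977, 0.356023)

Rounded to 4 decimal places:

(0.2600, 0.3560)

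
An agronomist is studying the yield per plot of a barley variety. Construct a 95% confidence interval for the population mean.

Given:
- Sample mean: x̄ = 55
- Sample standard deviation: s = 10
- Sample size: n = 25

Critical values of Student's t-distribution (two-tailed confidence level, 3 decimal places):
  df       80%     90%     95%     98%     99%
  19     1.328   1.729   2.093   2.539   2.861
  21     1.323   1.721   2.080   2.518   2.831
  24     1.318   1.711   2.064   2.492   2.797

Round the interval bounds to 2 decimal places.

The population standard deviation σ is unknown (only the sample standard deviation s is given), so use a t-interval with df = n - 1 = 25 - 1 = 24.

For 95% confidence with df = 24, t* = 2.064 (from t-table)

Standard error: SE = s/√n = 10/√25 = 2.000000

Margin of error: E = t* × SE = 2.064 × 2.000000 = 4.1280

T-interval: x̄ ± E = 55 ± 4.1280 = (50.8720, 59.1280)

Rounded to 2 decimal places:

(50.87, 59.13)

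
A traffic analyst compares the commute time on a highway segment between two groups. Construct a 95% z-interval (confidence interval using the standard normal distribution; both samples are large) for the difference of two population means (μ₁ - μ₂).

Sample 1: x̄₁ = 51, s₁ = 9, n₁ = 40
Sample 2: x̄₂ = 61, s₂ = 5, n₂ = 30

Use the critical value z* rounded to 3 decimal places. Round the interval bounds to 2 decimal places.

Both samples are large (n₁ = 40 ≥ 30, n₂ = 30 ≥ 30), so a z-interval for the difference of means applies.

Point estimate: x̄₁ - x̄₂ = 51 - 61 = -10

Standard error: SE = √(s₁²/n₁ + s₂²/n₂)
= √(9²/40 + 5²/30)
= √(2.025000 + 0.833333)
= 1.690661

For 95% confidence, z* = 1.96 (from standard normal table)
Margin of error: E = z* × SE = 1.96 × 1.690661 = 3.3137

Z-interval: (x̄₁ - x̄₂) ± E = -10 ± 3.3137 = (-13.3137, -6.6863)

Rounded to 2 decimal places:

(-13.31, -6.69)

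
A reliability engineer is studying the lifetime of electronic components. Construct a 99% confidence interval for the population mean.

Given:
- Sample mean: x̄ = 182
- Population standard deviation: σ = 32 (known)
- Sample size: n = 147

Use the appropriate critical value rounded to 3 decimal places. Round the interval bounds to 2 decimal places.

The population standard deviation σ is known, so use a z-interval (standard normal critical value).

For 99% confidence, z* = 2.576 (from standard normal table)

Standard error: SE = σ/√n = 32/√147 = 2.639316

Margin of error: E = z* × SE = 2.576 × 2.639316 = 6.7989

Z-interval: x̄ ± E = 182 ± 6.7989 = (175.2011, 188.7989)

Rounded to 2 decimal places:

(175.20, 188.80)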